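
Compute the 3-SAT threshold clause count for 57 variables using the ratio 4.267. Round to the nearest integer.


The 3-SAT phase transition occurs at approximately 4.267 clauses per variable.
m = 4.267 * 57 = 243.219.
Rounded to nearest integer: 243.

243


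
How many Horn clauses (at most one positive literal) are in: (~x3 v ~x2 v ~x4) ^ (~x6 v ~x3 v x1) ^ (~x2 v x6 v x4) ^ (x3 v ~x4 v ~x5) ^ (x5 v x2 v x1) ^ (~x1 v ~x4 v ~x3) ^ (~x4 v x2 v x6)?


A Horn clause has at most one positive literal.
Clause 1: 0 positive lit(s) -> Horn
Clause 2: 1 positive lit(s) -> Horn
Clause 3: 2 positive lit(s) -> not Horn
Clause 4: 1 positive lit(s) -> Horn
Clause 5: 3 positive lit(s) -> not Horn
Clause 6: 0 positive lit(s) -> Horn
Clause 7: 2 positive lit(s) -> not Horn
Total Horn clauses = 4.

4


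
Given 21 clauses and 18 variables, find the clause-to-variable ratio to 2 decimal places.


Clause-to-variable ratio = clauses / variables.
21 / 18 = 1.17.

1.17


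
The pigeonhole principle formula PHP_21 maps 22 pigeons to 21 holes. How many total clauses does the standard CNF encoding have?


The PHP encoding has two parts:
1) At-least-one-hole clauses: 22 (one per pigeon, each with 21 literals).
2) At-most-one-pigeon-per-hole clauses: 21 holes * C(22,2) = 21 * 231 = 4851.
Total clauses = 22 + 4851 = 4873.

4873


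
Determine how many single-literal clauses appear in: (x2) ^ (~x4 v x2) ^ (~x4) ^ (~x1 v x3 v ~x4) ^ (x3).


A unit clause contains exactly one literal.
Unit clauses found: (x2), (~x4), (x3).
Count = 3.

3


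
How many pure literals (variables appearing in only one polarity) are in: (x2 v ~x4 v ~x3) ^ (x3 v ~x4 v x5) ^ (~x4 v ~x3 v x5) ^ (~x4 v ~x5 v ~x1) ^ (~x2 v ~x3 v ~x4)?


A pure literal appears in only one polarity across all clauses.
Pure literals: x1 (negative only), x4 (negative only).
Count = 2.

2


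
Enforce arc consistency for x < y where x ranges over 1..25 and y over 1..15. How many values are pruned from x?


For the constraint x < y, x needs a supporting value in y's domain.
x can be at most 14 (one less than y's maximum).
Valid x values from domain: 14 out of 25.
Pruned = 25 - 14 = 11.

11


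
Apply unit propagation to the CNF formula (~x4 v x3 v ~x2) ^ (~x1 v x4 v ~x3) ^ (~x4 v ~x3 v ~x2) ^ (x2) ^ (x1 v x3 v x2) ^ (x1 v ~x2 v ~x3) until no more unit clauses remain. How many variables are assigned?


Unit propagation repeatedly assigns the literal in any unit clause, then simplifies.
Assignments in order: x2 = T.
No further unit clauses remain.
Total variables assigned = 1.

1


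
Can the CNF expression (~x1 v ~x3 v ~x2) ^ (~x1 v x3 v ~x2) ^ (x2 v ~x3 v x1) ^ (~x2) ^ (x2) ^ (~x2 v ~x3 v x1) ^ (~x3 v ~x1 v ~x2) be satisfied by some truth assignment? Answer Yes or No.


Check all 8 possible truth assignments.
Number of satisfying assignments found: 0.
The formula is unsatisfiable.

No


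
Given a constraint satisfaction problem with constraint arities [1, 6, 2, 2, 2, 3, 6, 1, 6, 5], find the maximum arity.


The arities are: 1, 6, 2, 2, 2, 3, 6, 1, 6, 5.
Scan for the maximum value.
Maximum arity = 6.

6


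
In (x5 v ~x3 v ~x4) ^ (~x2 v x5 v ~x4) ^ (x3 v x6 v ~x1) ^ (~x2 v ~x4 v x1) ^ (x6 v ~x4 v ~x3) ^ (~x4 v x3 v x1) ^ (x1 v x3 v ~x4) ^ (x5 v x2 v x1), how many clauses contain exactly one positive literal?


A definite clause has exactly one positive literal.
Clause 1: 1 positive -> definite
Clause 2: 1 positive -> definite
Clause 3: 2 positive -> not definite
Clause 4: 1 positive -> definite
Clause 5: 1 positive -> definite
Clause 6: 2 positive -> not definite
Clause 7: 2 positive -> not definite
Clause 8: 3 positive -> not definite
Definite clause count = 4.

4


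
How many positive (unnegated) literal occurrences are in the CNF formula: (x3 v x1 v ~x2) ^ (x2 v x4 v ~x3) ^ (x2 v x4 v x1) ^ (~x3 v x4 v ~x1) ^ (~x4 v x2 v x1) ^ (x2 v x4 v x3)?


Scan each clause for unnegated literals.
Clause 1: 2 positive; Clause 2: 2 positive; Clause 3: 3 positive; Clause 4: 1 positive; Clause 5: 2 positive; Clause 6: 3 positive.
Total positive literal occurrences = 13.

13


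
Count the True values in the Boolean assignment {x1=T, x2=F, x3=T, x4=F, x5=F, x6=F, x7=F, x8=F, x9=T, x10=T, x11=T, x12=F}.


The weight is the number of variables assigned True.
True variables: x1, x3, x9, x10, x11.
Weight = 5.

5


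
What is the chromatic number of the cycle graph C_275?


An odd cycle cannot be 2-colored: alternating two colors around the cycle returns to the start with a conflict.
Since 275 is odd, three colors are required (and three suffice).
Chromatic number = 3.

3


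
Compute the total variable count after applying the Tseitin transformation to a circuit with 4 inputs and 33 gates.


The Tseitin transformation introduces one auxiliary variable per gate.
Total variables = inputs + gates = 4 + 33 = 37.

37


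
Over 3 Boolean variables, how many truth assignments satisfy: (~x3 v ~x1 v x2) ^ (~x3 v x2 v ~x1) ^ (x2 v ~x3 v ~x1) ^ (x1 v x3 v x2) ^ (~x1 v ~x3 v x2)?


Enumerate all 8 truth assignments over 3 variables.
Test each against every clause.
Satisfying assignments found: 6.

6


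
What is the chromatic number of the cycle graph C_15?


An odd cycle cannot be 2-colored: alternating two colors around the cycle returns to the start with a conflict.
Since 15 is odd, three colors are required (and three suffice).
Chromatic number = 3.

3


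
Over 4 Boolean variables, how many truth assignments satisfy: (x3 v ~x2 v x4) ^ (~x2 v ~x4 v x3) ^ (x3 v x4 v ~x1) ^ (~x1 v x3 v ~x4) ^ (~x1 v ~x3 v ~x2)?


Enumerate all 16 truth assignments over 4 variables.
Test each against every clause.
Satisfying assignments found: 8.

8


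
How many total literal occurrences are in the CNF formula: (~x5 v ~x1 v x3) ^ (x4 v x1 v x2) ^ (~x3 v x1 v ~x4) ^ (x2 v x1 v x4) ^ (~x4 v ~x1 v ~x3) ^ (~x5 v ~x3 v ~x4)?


Clause lengths: 3, 3, 3, 3, 3, 3.
Sum = 3 + 3 + 3 + 3 + 3 + 3 = 18.

18


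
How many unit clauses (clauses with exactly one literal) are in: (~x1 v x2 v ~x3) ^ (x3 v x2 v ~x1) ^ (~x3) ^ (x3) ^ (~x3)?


A unit clause contains exactly one literal.
Unit clauses found: (~x3), (x3), (~x3).
Count = 3.

3


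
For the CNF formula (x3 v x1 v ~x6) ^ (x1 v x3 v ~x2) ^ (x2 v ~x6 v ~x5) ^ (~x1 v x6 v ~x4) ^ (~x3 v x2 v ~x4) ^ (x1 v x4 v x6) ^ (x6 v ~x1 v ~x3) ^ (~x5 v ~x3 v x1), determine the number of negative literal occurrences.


Scan each clause for negated literals.
Clause 1: 1 negative; Clause 2: 1 negative; Clause 3: 2 negative; Clause 4: 2 negative; Clause 5: 2 negative; Clause 6: 0 negative; Clause 7: 2 negative; Clause 8: 2 negative.
Total negative literal occurrences = 12.

12


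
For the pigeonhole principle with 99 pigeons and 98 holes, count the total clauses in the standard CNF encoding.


The PHP encoding has two parts:
1) At-least-one-hole clauses: 99 (one per pigeon, each with 98 literals).
2) At-most-one-pigeon-per-hole clauses: 98 holes * C(99,2) = 98 * 4851 = 475398.
Total clauses = 99 + 475398 = 475497.

475497


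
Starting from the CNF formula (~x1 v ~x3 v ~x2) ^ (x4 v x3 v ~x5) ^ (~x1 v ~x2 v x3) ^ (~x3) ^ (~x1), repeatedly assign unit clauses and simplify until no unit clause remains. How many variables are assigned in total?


Unit propagation repeatedly assigns the literal in any unit clause, then simplifies.
Assignments in order: x3 = F, x1 = F.
No further unit clauses remain.
Total variables assigned = 2.

2


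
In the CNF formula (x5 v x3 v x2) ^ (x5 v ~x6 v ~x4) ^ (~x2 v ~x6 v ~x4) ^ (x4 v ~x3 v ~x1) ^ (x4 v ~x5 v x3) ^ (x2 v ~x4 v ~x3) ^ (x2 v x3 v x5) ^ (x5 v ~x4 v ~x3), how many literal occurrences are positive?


Scan each clause for unnegated literals.
Clause 1: 3 positive; Clause 2: 1 positive; Clause 3: 0 positive; Clause 4: 1 positive; Clause 5: 2 positive; Clause 6: 1 positive; Clause 7: 3 positive; Clause 8: 1 positive.
Total positive literal occurrences = 12.

12


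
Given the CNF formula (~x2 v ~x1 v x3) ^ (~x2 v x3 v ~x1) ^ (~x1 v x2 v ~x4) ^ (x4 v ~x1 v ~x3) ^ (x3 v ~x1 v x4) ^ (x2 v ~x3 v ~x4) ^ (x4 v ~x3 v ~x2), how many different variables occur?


Identify each distinct variable in the formula.
Variables found: x1, x2, x3, x4.
Total distinct variables = 4.

4


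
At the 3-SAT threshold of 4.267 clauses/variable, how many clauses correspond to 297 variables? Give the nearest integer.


The 3-SAT phase transition occurs at approximately 4.267 clauses per variable.
m = 4.267 * 297 = 1267.299.
Rounded to nearest integer: 1267.

1267


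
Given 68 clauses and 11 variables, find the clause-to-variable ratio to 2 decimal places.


Clause-to-variable ratio = clauses / variables.
68 / 11 = 6.18.

6.18


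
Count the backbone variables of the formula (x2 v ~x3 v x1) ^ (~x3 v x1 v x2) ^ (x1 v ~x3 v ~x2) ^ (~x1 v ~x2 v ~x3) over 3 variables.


Find all satisfying assignments: 5 model(s).
Check which variables have the same value in every model.
No variable is fixed across all models.
Backbone size = 0.

0


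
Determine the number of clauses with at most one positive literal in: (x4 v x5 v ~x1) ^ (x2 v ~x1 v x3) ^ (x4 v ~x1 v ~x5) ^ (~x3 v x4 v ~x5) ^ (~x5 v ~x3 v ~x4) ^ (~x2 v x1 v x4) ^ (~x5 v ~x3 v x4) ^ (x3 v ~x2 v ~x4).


A Horn clause has at most one positive literal.
Clause 1: 2 positive lit(s) -> not Horn
Clause 2: 2 positive lit(s) -> not Horn
Clause 3: 1 positive lit(s) -> Horn
Clause 4: 1 positive lit(s) -> Horn
Clause 5: 0 positive lit(s) -> Horn
Clause 6: 2 positive lit(s) -> not Horn
Clause 7: 1 positive lit(s) -> Horn
Clause 8: 1 positive lit(s) -> Horn
Total Horn clauses = 5.

5


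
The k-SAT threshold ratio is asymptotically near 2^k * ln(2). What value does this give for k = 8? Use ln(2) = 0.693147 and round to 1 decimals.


Using the asymptotic formula: threshold ~ 2^k * ln(2).
2^8 = 256.
256 * 0.693147 = 177.4.

177.4


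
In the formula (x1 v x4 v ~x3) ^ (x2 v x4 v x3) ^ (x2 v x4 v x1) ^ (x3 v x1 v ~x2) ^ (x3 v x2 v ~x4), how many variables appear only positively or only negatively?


A pure literal appears in only one polarity across all clauses.
Pure literals: x1 (positive only).
Count = 1.

1


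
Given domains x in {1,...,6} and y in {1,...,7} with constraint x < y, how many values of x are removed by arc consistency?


For the constraint x < y, x needs a supporting value in y's domain.
x can be at most 6 (one less than y's maximum).
Valid x values from domain: 6 out of 6.
Pruned = 6 - 6 = 0.

0


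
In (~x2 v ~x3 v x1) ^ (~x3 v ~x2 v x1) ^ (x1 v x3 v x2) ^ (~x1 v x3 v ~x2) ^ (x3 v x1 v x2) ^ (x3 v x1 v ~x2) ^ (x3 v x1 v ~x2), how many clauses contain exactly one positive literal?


A definite clause has exactly one positive literal.
Clause 1: 1 positive -> definite
Clause 2: 1 positive -> definite
Clause 3: 3 positive -> not definite
Clause 4: 1 positive -> definite
Clause 5: 3 positive -> not definite
Clause 6: 2 positive -> not definite
Clause 7: 2 positive -> not definite
Definite clause count = 3.

3


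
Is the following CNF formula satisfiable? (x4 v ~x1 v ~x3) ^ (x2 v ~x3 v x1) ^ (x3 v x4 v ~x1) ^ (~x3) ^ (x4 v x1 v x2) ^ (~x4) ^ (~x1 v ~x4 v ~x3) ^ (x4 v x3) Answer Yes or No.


Check all 16 possible truth assignments.
Number of satisfying assignments found: 0.
The formula is unsatisfiable.

No


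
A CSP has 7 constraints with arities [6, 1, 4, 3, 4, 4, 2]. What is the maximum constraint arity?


The arities are: 6, 1, 4, 3, 4, 4, 2.
Scan for the maximum value.
Maximum arity = 6.

6


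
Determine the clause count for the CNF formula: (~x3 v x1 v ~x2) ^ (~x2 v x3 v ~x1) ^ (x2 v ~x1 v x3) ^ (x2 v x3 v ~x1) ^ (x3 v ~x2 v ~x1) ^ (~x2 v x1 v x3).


Each group enclosed in parentheses joined by ^ is one clause.
Counting the conjuncts: 6 clauses.

6


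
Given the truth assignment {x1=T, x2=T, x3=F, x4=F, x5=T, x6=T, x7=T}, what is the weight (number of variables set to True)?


The weight is the number of variables assigned True.
True variables: x1, x2, x5, x6, x7.
Weight = 5.

5


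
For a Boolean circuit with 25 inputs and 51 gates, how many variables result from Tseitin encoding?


The Tseitin transformation introduces one auxiliary variable per gate.
Total variables = inputs + gates = 25 + 51 = 76.

76


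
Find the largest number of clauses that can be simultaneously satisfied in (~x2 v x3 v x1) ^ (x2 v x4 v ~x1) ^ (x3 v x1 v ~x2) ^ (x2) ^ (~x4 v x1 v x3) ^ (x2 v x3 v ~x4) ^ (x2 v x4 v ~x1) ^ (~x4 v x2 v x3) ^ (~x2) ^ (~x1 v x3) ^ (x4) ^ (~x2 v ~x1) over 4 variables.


Enumerate all 16 truth assignments.
For each, count how many of the 12 clauses are satisfied.
The formula is not fully satisfiable, so the maximum is below 12.
Maximum simultaneously satisfiable clauses = 11.

11


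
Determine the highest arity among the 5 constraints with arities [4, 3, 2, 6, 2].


The arities are: 4, 3, 2, 6, 2.
Scan for the maximum value.
Maximum arity = 6.

6


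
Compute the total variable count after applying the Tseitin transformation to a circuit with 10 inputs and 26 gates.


The Tseitin transformation introduces one auxiliary variable per gate.
Total variables = inputs + gates = 10 + 26 = 36.

36


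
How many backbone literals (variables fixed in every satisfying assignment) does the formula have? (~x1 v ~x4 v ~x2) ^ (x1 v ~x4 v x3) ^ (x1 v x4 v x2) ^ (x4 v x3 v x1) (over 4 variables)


Find all satisfying assignments: 9 model(s).
Check which variables have the same value in every model.
No variable is fixed across all models.
Backbone size = 0.

0


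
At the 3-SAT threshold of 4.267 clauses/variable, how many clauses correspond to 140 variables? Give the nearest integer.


The 3-SAT phase transition occurs at approximately 4.267 clauses per variable.
m = 4.267 * 140 = 597.38.
Rounded to nearest integer: 597.

597


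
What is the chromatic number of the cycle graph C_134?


A cycle on an even number of vertices is bipartite: alternate two colors around the cycle.
Since 134 is even, two colors suffice, and at least two are needed because the graph has edges.
Chromatic number = 2.

2


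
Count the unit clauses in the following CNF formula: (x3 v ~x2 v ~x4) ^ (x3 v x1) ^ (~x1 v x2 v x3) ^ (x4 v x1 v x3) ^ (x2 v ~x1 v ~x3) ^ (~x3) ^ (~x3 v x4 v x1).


A unit clause contains exactly one literal.
Unit clauses found: (~x3).
Count = 1.

1


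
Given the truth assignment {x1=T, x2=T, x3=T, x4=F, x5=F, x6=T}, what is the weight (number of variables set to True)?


The weight is the number of variables assigned True.
True variables: x1, x2, x3, x6.
Weight = 4.

4


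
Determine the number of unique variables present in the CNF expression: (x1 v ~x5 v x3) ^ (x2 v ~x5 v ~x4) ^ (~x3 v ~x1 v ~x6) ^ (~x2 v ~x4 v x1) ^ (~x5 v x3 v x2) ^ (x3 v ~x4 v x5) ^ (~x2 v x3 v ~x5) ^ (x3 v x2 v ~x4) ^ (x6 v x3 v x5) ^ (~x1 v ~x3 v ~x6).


Identify each distinct variable in the formula.
Variables found: x1, x2, x3, x4, x5, x6.
Total distinct variables = 6.

6


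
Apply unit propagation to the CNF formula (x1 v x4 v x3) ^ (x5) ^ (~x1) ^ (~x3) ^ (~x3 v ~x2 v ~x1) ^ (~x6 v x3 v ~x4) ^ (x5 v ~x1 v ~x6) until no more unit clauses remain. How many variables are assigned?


Unit propagation repeatedly assigns the literal in any unit clause, then simplifies.
Assignments in order: x5 = T, x1 = F, x3 = F, x4 = T, x6 = F.
No further unit clauses remain.
Total variables assigned = 5.

5


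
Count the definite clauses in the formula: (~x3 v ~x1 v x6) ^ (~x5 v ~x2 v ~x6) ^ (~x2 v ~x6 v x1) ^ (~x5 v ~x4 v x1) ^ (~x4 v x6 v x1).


A definite clause has exactly one positive literal.
Clause 1: 1 positive -> definite
Clause 2: 0 positive -> not definite
Clause 3: 1 positive -> definite
Clause 4: 1 positive -> definite
Clause 5: 2 positive -> not definite
Definite clause count = 3.

3


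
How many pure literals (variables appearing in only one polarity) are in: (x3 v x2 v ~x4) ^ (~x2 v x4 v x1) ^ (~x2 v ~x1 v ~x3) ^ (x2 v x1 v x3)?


A pure literal appears in only one polarity across all clauses.
No pure literals found.
Count = 0.

0


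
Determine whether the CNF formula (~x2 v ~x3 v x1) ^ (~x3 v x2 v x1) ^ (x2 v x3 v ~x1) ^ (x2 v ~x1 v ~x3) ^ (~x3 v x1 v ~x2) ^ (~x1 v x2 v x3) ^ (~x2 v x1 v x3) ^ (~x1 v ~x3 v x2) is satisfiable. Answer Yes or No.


Check all 8 possible truth assignments.
Number of satisfying assignments found: 3.
The formula is satisfiable.

Yes


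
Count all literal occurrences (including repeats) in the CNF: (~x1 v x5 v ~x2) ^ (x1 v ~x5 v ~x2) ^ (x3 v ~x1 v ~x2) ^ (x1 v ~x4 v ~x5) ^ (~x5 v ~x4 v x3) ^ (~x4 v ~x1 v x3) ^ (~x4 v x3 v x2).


Clause lengths: 3, 3, 3, 3, 3, 3, 3.
Sum = 3 + 3 + 3 + 3 + 3 + 3 + 3 = 21.

21


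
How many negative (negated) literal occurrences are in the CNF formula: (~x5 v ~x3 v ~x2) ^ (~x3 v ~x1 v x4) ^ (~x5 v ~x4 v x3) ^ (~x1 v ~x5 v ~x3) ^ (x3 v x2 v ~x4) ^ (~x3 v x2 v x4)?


Scan each clause for negated literals.
Clause 1: 3 negative; Clause 2: 2 negative; Clause 3: 2 negative; Clause 4: 3 negative; Clause 5: 1 negative; Clause 6: 1 negative.
Total negative literal occurrences = 12.

12


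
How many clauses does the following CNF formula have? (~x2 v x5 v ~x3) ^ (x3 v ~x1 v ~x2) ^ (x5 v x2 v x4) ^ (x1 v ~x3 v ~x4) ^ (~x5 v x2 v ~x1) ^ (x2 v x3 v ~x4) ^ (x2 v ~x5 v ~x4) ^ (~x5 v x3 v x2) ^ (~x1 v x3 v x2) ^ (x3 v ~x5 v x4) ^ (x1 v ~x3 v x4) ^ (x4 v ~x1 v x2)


Each group enclosed in parentheses joined by ^ is one clause.
Counting the conjuncts: 12 clauses.

12


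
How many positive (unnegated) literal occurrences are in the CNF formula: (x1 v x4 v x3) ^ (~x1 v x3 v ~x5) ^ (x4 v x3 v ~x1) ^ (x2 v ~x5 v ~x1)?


Scan each clause for unnegated literals.
Clause 1: 3 positive; Clause 2: 1 positive; Clause 3: 2 positive; Clause 4: 1 positive.
Total positive literal occurrences = 7.

7


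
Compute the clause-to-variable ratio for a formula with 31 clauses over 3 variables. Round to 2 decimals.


Clause-to-variable ratio = clauses / variables.
31 / 3 = 10.33.

10.33


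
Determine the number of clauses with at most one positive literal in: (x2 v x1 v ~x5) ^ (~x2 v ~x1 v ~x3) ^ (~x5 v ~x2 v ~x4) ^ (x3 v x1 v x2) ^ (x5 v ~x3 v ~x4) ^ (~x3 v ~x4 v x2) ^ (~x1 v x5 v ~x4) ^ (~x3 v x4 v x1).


A Horn clause has at most one positive literal.
Clause 1: 2 positive lit(s) -> not Horn
Clause 2: 0 positive lit(s) -> Horn
Clause 3: 0 positive lit(s) -> Horn
Clause 4: 3 positive lit(s) -> not Horn
Clause 5: 1 positive lit(s) -> Horn
Clause 6: 1 positive lit(s) -> Horn
Clause 7: 1 positive lit(s) -> Horn
Clause 8: 2 positive lit(s) -> not Horn
Total Horn clauses = 5.

5


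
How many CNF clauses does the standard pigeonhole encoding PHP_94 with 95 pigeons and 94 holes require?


The PHP encoding has two parts:
1) At-least-one-hole clauses: 95 (one per pigeon, each with 94 literals).
2) At-most-one-pigeon-per-hole clauses: 94 holes * C(95,2) = 94 * 4465 = 419710.
Total clauses = 95 + 419710 = 419805.

419805


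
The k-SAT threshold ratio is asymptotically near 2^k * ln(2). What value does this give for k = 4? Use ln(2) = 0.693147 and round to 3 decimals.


Using the asymptotic formula: threshold ~ 2^k * ln(2).
2^4 = 16.
16 * 0.693147 = 11.09.

11.09


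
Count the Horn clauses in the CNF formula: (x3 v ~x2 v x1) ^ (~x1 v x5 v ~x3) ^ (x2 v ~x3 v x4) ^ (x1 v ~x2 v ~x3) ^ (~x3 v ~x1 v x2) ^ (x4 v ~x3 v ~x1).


A Horn clause has at most one positive literal.
Clause 1: 2 positive lit(s) -> not Horn
Clause 2: 1 positive lit(s) -> Horn
Clause 3: 2 positive lit(s) -> not Horn
Clause 4: 1 positive lit(s) -> Horn
Clause 5: 1 positive lit(s) -> Horn
Clause 6: 1 positive lit(s) -> Horn
Total Horn clauses = 4.

4


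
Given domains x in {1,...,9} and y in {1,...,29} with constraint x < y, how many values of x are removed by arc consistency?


For the constraint x < y, x needs a supporting value in y's domain.
x can be at most 28 (one less than y's maximum).
Valid x values from domain: 9 out of 9.
Pruned = 9 - 9 = 0.

0


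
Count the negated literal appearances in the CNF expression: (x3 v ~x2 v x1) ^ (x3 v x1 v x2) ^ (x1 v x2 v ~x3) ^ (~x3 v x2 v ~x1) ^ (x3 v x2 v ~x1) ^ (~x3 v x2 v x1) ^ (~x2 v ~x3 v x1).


Scan each clause for negated literals.
Clause 1: 1 negative; Clause 2: 0 negative; Clause 3: 1 negative; Clause 4: 2 negative; Clause 5: 1 negative; Clause 6: 1 negative; Clause 7: 2 negative.
Total negative literal occurrences = 8.

8


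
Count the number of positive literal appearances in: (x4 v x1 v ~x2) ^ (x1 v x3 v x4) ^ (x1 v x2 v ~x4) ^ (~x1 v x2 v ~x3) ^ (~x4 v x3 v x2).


Scan each clause for unnegated literals.
Clause 1: 2 positive; Clause 2: 3 positive; Clause 3: 2 positive; Clause 4: 1 positive; Clause 5: 2 positive.
Total positive literal occurrences = 10.

10


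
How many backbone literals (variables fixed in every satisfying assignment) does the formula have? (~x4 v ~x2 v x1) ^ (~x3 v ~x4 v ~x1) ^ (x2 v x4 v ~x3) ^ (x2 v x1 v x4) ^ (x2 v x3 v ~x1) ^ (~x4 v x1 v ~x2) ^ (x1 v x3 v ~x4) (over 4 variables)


Find all satisfying assignments: 6 model(s).
Check which variables have the same value in every model.
No variable is fixed across all models.
Backbone size = 0.

0


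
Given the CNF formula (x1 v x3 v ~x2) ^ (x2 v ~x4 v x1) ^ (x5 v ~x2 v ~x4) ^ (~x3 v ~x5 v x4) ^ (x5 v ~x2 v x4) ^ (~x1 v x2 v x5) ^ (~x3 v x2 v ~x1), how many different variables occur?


Identify each distinct variable in the formula.
Variables found: x1, x2, x3, x4, x5.
Total distinct variables = 5.

5


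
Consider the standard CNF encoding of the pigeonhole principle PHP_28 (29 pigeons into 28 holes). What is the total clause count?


The PHP encoding has two parts:
1) At-least-one-hole clauses: 29 (one per pigeon, each with 28 literals).
2) At-most-one-pigeon-per-hole clauses: 28 holes * C(29,2) = 28 * 406 = 11368.
Total clauses = 29 + 11368 = 11397.

11397


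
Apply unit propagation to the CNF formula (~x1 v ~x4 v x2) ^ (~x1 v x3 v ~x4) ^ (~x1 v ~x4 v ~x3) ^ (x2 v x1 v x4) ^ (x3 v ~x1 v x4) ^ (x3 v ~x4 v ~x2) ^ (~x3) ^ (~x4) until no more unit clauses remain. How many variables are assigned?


Unit propagation repeatedly assigns the literal in any unit clause, then simplifies.
Assignments in order: x3 = F, x4 = F, x1 = F, x2 = T.
No further unit clauses remain.
Total variables assigned = 4.

4


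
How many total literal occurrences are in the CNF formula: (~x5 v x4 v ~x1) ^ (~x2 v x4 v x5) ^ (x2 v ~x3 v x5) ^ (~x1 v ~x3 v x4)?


Clause lengths: 3, 3, 3, 3.
Sum = 3 + 3 + 3 + 3 = 12.

12


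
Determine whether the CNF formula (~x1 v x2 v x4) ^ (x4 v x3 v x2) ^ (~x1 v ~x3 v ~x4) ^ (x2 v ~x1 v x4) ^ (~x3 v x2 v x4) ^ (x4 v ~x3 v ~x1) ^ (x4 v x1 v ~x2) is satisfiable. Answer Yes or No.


Check all 16 possible truth assignments.
Number of satisfying assignments found: 7.
The formula is satisfiable.

Yes


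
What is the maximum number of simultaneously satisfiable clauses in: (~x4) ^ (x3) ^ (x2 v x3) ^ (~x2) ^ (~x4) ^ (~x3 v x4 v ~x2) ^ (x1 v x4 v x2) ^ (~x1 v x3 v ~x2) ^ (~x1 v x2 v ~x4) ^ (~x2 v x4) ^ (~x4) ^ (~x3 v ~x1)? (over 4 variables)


Enumerate all 16 truth assignments.
For each, count how many of the 12 clauses are satisfied.
The formula is not fully satisfiable, so the maximum is below 12.
Maximum simultaneously satisfiable clauses = 11.

11


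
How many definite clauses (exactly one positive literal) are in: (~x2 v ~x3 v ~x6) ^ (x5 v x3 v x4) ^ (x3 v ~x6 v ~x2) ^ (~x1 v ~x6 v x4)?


A definite clause has exactly one positive literal.
Clause 1: 0 positive -> not definite
Clause 2: 3 positive -> not definite
Clause 3: 1 positive -> definite
Clause 4: 1 positive -> definite
Definite clause count = 2.

2


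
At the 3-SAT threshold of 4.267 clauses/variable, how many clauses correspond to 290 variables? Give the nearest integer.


The 3-SAT phase transition occurs at approximately 4.267 clauses per variable.
m = 4.267 * 290 = 1237.43.
Rounded to nearest integer: 1237.

1237


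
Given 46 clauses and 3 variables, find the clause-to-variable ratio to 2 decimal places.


Clause-to-variable ratio = clauses / variables.
46 / 3 = 15.33.

15.33


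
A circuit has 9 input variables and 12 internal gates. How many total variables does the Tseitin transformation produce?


The Tseitin transformation introduces one auxiliary variable per gate.
Total variables = inputs + gates = 9 + 12 = 21.

21


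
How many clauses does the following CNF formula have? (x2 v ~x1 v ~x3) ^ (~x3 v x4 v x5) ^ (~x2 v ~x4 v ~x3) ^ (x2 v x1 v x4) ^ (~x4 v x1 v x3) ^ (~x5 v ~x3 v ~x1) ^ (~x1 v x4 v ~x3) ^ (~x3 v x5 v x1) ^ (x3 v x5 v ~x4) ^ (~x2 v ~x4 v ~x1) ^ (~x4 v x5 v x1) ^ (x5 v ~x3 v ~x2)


Each group enclosed in parentheses joined by ^ is one clause.
Counting the conjuncts: 12 clauses.

12


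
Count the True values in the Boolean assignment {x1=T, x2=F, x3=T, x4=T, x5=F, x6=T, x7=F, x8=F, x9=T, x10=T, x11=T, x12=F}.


The weight is the number of variables assigned True.
True variables: x1, x3, x4, x6, x9, x10, x11.
Weight = 7.

7


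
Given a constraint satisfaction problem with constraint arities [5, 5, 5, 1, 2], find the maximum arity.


The arities are: 5, 5, 5, 1, 2.
Scan for the maximum value.
Maximum arity = 5.

5


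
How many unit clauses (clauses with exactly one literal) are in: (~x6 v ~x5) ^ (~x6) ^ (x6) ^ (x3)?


A unit clause contains exactly one literal.
Unit clauses found: (~x6), (x6), (x3).
Count = 3.

3


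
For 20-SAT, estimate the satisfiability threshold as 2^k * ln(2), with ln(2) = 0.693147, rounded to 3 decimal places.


Using the asymptotic formula: threshold ~ 2^k * ln(2).
2^20 = 1048576.
1048576 * 0.693147 = 726817.309.

726817.309


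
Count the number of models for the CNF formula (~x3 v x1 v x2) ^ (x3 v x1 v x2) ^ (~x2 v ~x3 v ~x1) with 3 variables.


Enumerate all 8 truth assignments over 3 variables.
Test each against every clause.
Satisfying assignments found: 5.

5


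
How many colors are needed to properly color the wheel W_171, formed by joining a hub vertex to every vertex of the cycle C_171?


W_171 consists of the cycle C_171 together with a hub vertex adjacent to every cycle vertex.
The cycle C_171 needs 3 colors (odd cycle -> 3).
The hub is adjacent to every cycle vertex, so it must receive a new color distinct from all of them.
Chromatic number = 3 + 1 = 4.

4


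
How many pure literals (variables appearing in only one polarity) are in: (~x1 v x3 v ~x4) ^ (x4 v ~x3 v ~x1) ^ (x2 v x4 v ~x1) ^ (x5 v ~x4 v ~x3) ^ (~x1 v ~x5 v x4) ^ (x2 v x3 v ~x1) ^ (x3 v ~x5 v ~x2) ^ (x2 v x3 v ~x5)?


A pure literal appears in only one polarity across all clauses.
Pure literals: x1 (negative only).
Count = 1.

1


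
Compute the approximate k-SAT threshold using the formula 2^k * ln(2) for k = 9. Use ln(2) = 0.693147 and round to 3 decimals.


Using the asymptotic formula: threshold ~ 2^k * ln(2).
2^9 = 512.
512 * 0.693147 = 354.891.

354.891


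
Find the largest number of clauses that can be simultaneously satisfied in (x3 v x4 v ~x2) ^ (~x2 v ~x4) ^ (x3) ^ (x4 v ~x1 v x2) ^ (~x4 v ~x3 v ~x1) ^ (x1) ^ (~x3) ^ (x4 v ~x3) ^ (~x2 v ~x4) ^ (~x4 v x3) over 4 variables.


Enumerate all 16 truth assignments.
For each, count how many of the 10 clauses are satisfied.
The formula is not fully satisfiable, so the maximum is below 10.
Maximum simultaneously satisfiable clauses = 8.

8


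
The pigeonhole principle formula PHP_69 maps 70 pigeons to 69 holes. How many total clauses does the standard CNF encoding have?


The PHP encoding has two parts:
1) At-least-one-hole clauses: 70 (one per pigeon, each with 69 literals).
2) At-most-one-pigeon-per-hole clauses: 69 holes * C(70,2) = 69 * 2415 = 166635.
Total clauses = 70 + 166635 = 166705.

166705


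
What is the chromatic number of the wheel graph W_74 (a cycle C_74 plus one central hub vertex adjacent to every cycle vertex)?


W_74 consists of the cycle C_74 together with a hub vertex adjacent to every cycle vertex.
The cycle C_74 needs 2 colors (even cycle -> 2).
The hub is adjacent to every cycle vertex, so it must receive a new color distinct from all of them.
Chromatic number = 2 + 1 = 3.

3


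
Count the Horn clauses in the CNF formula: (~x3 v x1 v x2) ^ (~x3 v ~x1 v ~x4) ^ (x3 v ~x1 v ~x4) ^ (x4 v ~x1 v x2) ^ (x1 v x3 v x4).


A Horn clause has at most one positive literal.
Clause 1: 2 positive lit(s) -> not Horn
Clause 2: 0 positive lit(s) -> Horn
Clause 3: 1 positive lit(s) -> Horn
Clause 4: 2 positive lit(s) -> not Horn
Clause 5: 3 positive lit(s) -> not Horn
Total Horn clauses = 2.

2


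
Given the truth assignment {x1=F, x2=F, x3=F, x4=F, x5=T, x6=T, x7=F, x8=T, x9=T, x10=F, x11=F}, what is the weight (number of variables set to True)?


The weight is the number of variables assigned True.
True variables: x5, x6, x8, x9.
Weight = 4.

4


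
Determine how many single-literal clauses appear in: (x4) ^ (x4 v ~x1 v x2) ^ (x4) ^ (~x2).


A unit clause contains exactly one literal.
Unit clauses found: (x4), (x4), (~x2).
Count = 3.

3


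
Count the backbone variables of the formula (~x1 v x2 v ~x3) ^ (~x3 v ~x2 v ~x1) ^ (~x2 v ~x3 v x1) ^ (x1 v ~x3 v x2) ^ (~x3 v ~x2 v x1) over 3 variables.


Find all satisfying assignments: 4 model(s).
Check which variables have the same value in every model.
Fixed variables: x3=F.
Backbone size = 1.

1


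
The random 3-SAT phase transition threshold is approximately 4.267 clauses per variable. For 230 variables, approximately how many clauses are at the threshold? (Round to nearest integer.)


The 3-SAT phase transition occurs at approximately 4.267 clauses per variable.
m = 4.267 * 230 = 981.41.
Rounded to nearest integer: 981.

981


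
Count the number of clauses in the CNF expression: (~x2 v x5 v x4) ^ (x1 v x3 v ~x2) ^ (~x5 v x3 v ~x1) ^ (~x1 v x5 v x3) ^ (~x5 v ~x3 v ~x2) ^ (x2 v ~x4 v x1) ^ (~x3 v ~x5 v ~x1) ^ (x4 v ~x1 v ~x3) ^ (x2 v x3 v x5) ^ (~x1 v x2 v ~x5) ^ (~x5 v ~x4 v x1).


Each group enclosed in parentheses joined by ^ is one clause.
Counting the conjuncts: 11 clauses.

11


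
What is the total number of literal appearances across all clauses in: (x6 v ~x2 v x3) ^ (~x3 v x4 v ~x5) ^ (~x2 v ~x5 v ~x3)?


Clause lengths: 3, 3, 3.
Sum = 3 + 3 + 3 = 9.

9


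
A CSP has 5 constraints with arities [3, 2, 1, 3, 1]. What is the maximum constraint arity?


The arities are: 3, 2, 1, 3, 1.
Scan for the maximum value.
Maximum arity = 3.

3


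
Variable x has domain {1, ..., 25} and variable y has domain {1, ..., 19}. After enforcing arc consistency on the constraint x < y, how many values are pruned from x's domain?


For the constraint x < y, x needs a supporting value in y's domain.
x can be at most 18 (one less than y's maximum).
Valid x values from domain: 18 out of 25.
Pruned = 25 - 18 = 7.

7


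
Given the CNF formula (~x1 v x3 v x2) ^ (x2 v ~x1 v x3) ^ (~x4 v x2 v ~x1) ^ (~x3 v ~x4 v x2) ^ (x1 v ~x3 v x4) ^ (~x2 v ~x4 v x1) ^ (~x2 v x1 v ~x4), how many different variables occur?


Identify each distinct variable in the formula.
Variables found: x1, x2, x3, x4.
Total distinct variables = 4.

4


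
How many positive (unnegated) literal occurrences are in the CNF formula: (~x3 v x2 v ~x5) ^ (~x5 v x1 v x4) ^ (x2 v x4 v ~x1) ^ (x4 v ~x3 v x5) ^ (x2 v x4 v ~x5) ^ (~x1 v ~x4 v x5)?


Scan each clause for unnegated literals.
Clause 1: 1 positive; Clause 2: 2 positive; Clause 3: 2 positive; Clause 4: 2 positive; Clause 5: 2 positive; Clause 6: 1 positive.
Total positive literal occurrences = 10.

10


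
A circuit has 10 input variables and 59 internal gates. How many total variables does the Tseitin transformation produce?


The Tseitin transformation introduces one auxiliary variable per gate.
Total variables = inputs + gates = 10 + 59 = 69.

69


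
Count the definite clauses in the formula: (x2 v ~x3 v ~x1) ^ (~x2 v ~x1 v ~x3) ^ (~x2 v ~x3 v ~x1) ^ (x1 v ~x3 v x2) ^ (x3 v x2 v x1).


A definite clause has exactly one positive literal.
Clause 1: 1 positive -> definite
Clause 2: 0 positive -> not definite
Clause 3: 0 positive -> not definite
Clause 4: 2 positive -> not definite
Clause 5: 3 positive -> not definite
Definite clause count = 1.

1


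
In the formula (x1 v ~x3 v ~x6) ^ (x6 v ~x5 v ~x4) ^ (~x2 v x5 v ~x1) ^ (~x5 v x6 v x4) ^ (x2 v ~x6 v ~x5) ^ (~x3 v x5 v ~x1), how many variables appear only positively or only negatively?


A pure literal appears in only one polarity across all clauses.
Pure literals: x3 (negative only).
Count = 1.

1


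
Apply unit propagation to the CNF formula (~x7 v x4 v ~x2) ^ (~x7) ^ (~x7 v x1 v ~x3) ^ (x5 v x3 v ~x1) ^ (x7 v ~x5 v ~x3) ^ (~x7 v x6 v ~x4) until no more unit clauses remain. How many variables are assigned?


Unit propagation repeatedly assigns the literal in any unit clause, then simplifies.
Assignments in order: x7 = F.
No further unit clauses remain.
Total variables assigned = 1.

1


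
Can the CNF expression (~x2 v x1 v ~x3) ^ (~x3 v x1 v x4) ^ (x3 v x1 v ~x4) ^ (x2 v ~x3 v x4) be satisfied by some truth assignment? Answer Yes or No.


Check all 16 possible truth assignments.
Number of satisfying assignments found: 10.
The formula is satisfiable.

Yes


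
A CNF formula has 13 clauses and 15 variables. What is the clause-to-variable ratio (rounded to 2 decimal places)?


Clause-to-variable ratio = clauses / variables.
13 / 15 = 0.87.

0.87


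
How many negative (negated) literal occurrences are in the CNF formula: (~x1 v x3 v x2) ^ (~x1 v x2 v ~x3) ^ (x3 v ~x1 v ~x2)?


Scan each clause for negated literals.
Clause 1: 1 negative; Clause 2: 2 negative; Clause 3: 2 negative.
Total negative literal occurrences = 5.

5


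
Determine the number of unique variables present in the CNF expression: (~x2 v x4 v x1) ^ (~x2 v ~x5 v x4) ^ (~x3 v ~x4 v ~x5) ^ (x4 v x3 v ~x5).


Identify each distinct variable in the formula.
Variables found: x1, x2, x3, x4, x5.
Total distinct variables = 5.

5


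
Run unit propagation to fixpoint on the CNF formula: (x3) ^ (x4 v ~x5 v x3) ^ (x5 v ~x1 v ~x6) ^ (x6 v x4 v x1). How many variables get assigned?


Unit propagation repeatedly assigns the literal in any unit clause, then simplifies.
Assignments in order: x3 = T.
No further unit clauses remain.
Total variables assigned = 1.

1


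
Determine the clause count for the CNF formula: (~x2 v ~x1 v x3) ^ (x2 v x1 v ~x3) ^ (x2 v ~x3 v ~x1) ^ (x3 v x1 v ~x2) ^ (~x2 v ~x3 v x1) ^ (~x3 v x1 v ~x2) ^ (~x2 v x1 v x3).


Each group enclosed in parentheses joined by ^ is one clause.
Counting the conjuncts: 7 clauses.

7


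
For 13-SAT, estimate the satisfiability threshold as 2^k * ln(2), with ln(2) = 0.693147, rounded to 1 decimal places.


Using the asymptotic formula: threshold ~ 2^k * ln(2).
2^13 = 8192.
8192 * 0.693147 = 5678.3.

5678.3


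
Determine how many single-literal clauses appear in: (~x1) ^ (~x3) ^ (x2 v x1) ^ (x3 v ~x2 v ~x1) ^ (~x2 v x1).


A unit clause contains exactly one literal.
Unit clauses found: (~x1), (~x3).
Count = 2.

2


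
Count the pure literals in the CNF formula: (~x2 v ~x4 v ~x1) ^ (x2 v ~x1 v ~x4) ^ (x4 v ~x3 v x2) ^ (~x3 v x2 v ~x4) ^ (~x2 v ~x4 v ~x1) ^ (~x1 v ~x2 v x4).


A pure literal appears in only one polarity across all clauses.
Pure literals: x1 (negative only), x3 (negative only).
Count = 2.

2


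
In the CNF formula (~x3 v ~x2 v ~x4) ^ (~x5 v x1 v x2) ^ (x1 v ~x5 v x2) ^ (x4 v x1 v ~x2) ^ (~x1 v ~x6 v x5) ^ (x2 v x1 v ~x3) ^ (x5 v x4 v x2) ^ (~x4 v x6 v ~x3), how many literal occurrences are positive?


Scan each clause for unnegated literals.
Clause 1: 0 positive; Clause 2: 2 positive; Clause 3: 2 positive; Clause 4: 2 positive; Clause 5: 1 positive; Clause 6: 2 positive; Clause 7: 3 positive; Clause 8: 1 positive.
Total positive literal occurrences = 13.

13


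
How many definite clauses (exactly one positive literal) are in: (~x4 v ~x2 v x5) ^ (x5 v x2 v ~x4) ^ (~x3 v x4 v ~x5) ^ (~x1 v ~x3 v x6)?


A definite clause has exactly one positive literal.
Clause 1: 1 positive -> definite
Clause 2: 2 positive -> not definite
Clause 3: 1 positive -> definite
Clause 4: 1 positive -> definite
Definite clause count = 3.

3


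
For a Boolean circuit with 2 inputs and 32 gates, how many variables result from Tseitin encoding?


The Tseitin transformation introduces one auxiliary variable per gate.
Total variables = inputs + gates = 2 + 32 = 34.

34


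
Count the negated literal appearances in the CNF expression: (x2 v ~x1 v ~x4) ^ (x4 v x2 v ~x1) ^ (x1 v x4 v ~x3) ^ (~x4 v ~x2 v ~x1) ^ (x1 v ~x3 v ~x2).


Scan each clause for negated literals.
Clause 1: 2 negative; Clause 2: 1 negative; Clause 3: 1 negative; Clause 4: 3 negative; Clause 5: 2 negative.
Total negative literal occurrences = 9.

9


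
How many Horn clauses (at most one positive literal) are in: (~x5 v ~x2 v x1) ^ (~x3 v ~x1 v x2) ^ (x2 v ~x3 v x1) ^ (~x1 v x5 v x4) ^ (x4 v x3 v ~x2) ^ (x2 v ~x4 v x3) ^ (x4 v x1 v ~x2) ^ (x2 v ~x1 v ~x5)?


A Horn clause has at most one positive literal.
Clause 1: 1 positive lit(s) -> Horn
Clause 2: 1 positive lit(s) -> Horn
Clause 3: 2 positive lit(s) -> not Horn
Clause 4: 2 positive lit(s) -> not Horn
Clause 5: 2 positive lit(s) -> not Horn
Clause 6: 2 positive lit(s) -> not Horn
Clause 7: 2 positive lit(s) -> not Horn
Clause 8: 1 positive lit(s) -> Horn
Total Horn clauses = 3.

3


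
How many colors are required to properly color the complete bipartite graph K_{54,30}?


K_{54,30} is bipartite by definition: the two parts are independent sets, with every edge crossing between them.
Color all vertices in one part with color 1 and all vertices in the other part with color 2.
Since the graph has at least one edge, one color does not suffice.
Chromatic number = 2.

2


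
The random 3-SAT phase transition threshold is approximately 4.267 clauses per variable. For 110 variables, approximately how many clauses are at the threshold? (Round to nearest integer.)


The 3-SAT phase transition occurs at approximately 4.267 clauses per variable.
m = 4.267 * 110 = 469.37.
Rounded to nearest integer: 469.

469


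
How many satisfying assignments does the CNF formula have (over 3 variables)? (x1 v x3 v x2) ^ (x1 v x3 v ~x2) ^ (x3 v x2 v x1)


Enumerate all 8 truth assignments over 3 variables.
Test each against every clause.
Satisfying assignments found: 6.

6


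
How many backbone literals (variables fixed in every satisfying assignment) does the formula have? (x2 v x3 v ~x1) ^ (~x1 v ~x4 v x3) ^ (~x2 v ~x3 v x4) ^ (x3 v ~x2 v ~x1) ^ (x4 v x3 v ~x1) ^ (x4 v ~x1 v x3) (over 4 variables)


Find all satisfying assignments: 10 model(s).
Check which variables have the same value in every model.
No variable is fixed across all models.
Backbone size = 0.

0


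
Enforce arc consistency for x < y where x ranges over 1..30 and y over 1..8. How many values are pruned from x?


For the constraint x < y, x needs a supporting value in y's domain.
x can be at most 7 (one less than y's maximum).
Valid x values from domain: 7 out of 30.
Pruned = 30 - 7 = 23.

23


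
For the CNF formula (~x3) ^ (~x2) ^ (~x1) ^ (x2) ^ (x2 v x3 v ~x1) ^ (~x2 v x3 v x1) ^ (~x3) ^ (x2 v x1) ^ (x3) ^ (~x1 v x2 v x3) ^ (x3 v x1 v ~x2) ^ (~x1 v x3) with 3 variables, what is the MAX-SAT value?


Enumerate all 8 truth assignments.
For each, count how many of the 12 clauses are satisfied.
The formula is not fully satisfiable, so the maximum is below 12.
Maximum simultaneously satisfiable clauses = 9.

9


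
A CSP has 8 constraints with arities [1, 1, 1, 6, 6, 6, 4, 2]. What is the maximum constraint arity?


The arities are: 1, 1, 1, 6, 6, 6, 4, 2.
Scan for the maximum value.
Maximum arity = 6.

6


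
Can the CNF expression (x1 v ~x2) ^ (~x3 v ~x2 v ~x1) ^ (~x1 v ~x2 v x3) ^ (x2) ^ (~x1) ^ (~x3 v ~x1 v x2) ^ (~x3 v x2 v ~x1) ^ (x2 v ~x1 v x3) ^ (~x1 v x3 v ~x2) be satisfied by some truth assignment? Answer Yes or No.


Check all 8 possible truth assignments.
Number of satisfying assignments found: 0.
The formula is unsatisfiable.

No
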